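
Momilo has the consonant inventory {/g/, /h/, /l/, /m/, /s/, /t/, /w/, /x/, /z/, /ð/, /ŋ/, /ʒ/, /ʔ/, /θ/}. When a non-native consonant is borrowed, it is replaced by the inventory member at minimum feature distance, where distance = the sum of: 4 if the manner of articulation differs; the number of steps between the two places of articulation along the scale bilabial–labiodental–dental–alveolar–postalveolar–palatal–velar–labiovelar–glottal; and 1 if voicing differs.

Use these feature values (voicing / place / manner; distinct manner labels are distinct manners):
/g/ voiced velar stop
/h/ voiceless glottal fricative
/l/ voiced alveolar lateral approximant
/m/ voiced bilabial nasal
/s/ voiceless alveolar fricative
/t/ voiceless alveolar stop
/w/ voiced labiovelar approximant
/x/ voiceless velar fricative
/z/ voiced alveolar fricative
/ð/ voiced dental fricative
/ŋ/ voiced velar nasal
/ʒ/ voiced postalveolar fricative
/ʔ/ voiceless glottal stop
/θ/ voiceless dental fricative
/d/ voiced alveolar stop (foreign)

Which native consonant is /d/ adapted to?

t

/t/ is closest: same manner (stop), place distance 0 (alveolar→alveolar), voicing differs (+1); total 1. Next closest is /g/ at distance 3.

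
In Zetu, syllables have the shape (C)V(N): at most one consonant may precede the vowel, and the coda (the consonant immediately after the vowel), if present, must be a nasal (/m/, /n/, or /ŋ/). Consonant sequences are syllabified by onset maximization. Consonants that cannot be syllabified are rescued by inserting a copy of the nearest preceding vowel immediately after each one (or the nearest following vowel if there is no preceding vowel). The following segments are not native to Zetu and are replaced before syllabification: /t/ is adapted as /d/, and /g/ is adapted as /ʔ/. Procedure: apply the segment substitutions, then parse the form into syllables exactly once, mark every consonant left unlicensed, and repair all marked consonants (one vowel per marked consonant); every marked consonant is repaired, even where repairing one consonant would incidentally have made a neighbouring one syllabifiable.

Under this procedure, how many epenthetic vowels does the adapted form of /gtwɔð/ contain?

3

After substitution the input is /ʔdwɔð/.
The unsyllabifiable consonants are /ʔ/, /d/, /ð/; each receives one epenthetic vowel.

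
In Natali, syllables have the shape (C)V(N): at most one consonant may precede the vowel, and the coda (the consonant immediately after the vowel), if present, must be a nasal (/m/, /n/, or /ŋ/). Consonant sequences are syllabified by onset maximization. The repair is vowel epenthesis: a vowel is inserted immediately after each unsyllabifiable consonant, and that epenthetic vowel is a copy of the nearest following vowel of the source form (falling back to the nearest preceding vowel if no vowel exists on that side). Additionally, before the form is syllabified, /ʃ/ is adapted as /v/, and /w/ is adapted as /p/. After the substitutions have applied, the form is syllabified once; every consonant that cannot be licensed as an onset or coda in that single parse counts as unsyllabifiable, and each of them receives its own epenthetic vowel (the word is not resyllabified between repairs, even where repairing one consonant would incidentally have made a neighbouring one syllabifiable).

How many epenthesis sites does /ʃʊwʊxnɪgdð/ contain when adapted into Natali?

After substitution the input is /vʊpʊxnɪgdð/.
The unsyllabifiable consonants are /x/, /g/, /d/, /ð/; each receives one epenthetic vowel.

4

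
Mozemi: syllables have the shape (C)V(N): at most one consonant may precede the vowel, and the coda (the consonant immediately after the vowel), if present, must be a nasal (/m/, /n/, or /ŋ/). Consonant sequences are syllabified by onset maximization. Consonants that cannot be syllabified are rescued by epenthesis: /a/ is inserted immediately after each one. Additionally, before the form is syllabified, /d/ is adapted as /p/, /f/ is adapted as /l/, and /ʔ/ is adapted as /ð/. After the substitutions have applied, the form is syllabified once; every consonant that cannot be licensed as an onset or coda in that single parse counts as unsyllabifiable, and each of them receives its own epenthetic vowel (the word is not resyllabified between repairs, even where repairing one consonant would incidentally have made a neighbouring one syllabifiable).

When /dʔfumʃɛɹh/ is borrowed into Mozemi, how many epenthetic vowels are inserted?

4

After substitution the input is /pðlumʃɛɹh/.
The unsyllabifiable consonants are /p/, /ð/, /ɹ/, /h/; each receives one epenthetic vowel.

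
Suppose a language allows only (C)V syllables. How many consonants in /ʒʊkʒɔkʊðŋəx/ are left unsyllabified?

3

The consonants /k/, /ð/, /x/ cannot be parsed into a legal (C)V syllable (no codas are permitted; onsets are limited to one consonant).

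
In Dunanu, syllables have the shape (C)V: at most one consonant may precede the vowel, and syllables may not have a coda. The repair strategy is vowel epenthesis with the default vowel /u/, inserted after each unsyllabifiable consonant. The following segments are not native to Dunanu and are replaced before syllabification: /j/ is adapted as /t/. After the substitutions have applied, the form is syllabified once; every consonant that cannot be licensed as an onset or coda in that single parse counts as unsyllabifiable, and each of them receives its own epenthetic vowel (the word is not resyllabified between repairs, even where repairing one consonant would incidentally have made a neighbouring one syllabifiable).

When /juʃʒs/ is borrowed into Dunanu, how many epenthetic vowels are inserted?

After substitution the input is /tuʃʒs/.
The unsyllabifiable consonants are /ʃ/, /ʒ/, /s/; each receives one epenthetic vowel.

3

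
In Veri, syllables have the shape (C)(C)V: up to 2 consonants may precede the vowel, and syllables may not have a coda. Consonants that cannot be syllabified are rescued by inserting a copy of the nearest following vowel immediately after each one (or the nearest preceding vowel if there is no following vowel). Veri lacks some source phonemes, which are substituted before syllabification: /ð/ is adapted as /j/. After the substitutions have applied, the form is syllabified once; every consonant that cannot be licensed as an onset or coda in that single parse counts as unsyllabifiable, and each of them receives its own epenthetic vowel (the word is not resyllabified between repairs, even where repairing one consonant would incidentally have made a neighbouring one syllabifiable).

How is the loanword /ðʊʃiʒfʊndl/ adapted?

Substitution: /ð/ → /j/, giving /jʊʃiʒfʊndl/.
Syllabifying with onset maximization leaves /n/, /d/, /l/ stranded (no codas are permitted; onsets may contain at most 2 consonants).
Inserting the epenthetic vowel yields /n/ → /nʊ/, /d/ → /dʊ/, /l/ → /lʊ/.

jʊʃiʒfʊnʊdʊlʊ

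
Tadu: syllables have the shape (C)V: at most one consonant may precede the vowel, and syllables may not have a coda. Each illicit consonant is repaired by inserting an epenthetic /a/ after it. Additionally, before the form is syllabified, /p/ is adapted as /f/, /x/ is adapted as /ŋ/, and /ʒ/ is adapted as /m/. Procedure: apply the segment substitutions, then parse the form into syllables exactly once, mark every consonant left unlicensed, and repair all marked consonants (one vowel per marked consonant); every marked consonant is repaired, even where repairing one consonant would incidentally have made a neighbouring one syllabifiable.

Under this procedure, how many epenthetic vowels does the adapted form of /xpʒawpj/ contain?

5

After substitution the input is /ŋfmawfj/.
The unsyllabifiable consonants are /ŋ/, /f/, /w/, /f/, /j/; each receives one epenthetic vowel.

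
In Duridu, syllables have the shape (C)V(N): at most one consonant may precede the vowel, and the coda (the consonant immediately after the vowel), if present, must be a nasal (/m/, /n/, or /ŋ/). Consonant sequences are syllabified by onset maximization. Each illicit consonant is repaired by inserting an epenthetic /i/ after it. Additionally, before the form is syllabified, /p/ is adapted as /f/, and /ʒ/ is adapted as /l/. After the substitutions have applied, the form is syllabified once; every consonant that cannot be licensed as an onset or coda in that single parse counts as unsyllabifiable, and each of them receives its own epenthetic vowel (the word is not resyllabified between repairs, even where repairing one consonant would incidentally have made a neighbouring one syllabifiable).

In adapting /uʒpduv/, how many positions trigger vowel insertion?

3

After substitution the input is /ulfduv/.
The unsyllabifiable consonants are /l/, /f/, /v/; each receives one epenthetic vowel.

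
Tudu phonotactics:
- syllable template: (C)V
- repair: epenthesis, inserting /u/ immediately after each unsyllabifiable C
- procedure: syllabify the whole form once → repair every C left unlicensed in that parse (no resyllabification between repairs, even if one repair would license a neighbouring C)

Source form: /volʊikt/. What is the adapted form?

The consonants /k/, /t/ cannot be parsed into a legal (C)V syllable (no codas are permitted; onsets are limited to one consonant).
Inserting the epenthetic vowel yields /k/ → /ku/, /t/ → /tu/.

volʊikutu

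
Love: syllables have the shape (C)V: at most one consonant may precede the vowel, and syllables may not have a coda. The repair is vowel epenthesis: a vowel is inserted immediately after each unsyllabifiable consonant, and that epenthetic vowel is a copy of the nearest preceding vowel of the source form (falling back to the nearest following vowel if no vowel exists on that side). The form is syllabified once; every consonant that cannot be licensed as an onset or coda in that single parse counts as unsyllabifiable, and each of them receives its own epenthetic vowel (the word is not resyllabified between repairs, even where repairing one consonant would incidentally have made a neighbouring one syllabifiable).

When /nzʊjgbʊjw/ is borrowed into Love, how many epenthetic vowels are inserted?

5

The unsyllabifiable consonants are /n/, /j/, /g/, /j/, /w/; each receives one epenthetic vowel.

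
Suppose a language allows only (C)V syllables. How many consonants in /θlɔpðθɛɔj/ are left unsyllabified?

Syllabifying with onset maximization leaves /θ/, /p/, /ð/, /j/ stranded (no codas are permitted; onsets are limited to one consonant).

4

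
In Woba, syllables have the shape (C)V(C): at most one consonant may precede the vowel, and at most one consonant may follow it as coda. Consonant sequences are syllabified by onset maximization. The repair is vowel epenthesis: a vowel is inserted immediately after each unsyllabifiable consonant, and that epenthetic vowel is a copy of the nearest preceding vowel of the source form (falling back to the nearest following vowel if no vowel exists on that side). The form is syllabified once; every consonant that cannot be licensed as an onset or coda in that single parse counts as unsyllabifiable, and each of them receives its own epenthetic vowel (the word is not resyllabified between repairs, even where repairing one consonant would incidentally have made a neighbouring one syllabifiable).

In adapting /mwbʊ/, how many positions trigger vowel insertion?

2

The unsyllabifiable consonants are /m/, /w/; each receives one epenthetic vowel.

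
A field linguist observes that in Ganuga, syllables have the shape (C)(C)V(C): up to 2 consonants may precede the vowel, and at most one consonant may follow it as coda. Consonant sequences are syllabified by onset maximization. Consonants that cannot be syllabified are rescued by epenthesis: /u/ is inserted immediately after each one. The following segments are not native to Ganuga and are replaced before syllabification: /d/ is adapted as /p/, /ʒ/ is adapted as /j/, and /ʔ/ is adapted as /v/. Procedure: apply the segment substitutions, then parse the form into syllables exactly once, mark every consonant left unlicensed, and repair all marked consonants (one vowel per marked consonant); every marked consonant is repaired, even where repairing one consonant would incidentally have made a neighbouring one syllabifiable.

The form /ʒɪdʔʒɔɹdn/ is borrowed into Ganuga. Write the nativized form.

Substitution: /ʒ/ → /j/, /d/ → /p/, /ʔ/ → /v/, giving /jɪpvjɔɹpn/.
Under (C)(C)V(C), the unsyllabifiable consonants are /p/, /n/ (at most one coda consonant is licensed; onsets may contain at most 2 consonants).
Each unlicensed consonant becomes the onset of a new syllable: /p/ → /pu/, /n/ → /nu/.

jɪpvjɔɹpunu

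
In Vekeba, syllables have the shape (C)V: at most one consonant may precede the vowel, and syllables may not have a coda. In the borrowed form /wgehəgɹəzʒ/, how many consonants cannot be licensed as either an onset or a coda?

4

Syllabifying with onset maximization leaves /w/, /g/, /z/, /ʒ/ stranded (no codas are permitted; onsets are limited to one consonant).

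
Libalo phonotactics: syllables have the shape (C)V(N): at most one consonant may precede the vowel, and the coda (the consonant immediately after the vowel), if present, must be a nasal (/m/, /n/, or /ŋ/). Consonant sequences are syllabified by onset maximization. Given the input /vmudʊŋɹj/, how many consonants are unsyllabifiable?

3

Syllabifying with onset maximization leaves /v/, /ɹ/, /j/ stranded (only a nasal (/m/, /n/, or /ŋ/) is licensed in coda position; onsets are limited to one consonant).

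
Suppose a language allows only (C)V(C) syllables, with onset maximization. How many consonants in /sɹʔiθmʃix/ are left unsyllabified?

The consonants /s/, /ɹ/, /m/ cannot be parsed into a legal (C)V(C) syllable (at most one coda consonant is licensed; onsets are limited to one consonant).

3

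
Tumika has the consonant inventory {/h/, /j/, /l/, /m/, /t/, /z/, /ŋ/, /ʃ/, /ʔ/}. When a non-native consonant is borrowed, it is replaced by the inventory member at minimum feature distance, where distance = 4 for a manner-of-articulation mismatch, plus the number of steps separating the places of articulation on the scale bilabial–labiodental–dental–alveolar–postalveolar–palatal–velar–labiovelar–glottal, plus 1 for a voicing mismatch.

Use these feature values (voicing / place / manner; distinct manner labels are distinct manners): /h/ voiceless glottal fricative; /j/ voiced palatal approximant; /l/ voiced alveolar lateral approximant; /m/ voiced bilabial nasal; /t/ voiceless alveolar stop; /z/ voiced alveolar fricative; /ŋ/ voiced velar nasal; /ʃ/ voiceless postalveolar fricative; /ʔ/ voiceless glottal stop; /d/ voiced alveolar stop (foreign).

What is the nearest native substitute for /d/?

/t/ is closest: same manner (stop), place distance 0 (alveolar→alveolar), voicing differs (+1); total 1. Next closest is /l/ at distance 4.

t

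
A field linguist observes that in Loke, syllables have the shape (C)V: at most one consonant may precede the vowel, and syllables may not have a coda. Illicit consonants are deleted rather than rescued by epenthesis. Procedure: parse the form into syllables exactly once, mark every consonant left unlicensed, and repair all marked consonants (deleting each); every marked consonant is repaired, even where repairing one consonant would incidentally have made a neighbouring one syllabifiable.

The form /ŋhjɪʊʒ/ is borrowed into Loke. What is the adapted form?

The consonants /ŋ/, /h/, /ʒ/ cannot be parsed into a legal (C)V syllable (no codas are permitted; onsets are limited to one consonant).
Deleting the stranded consonants removes /ŋ/, /h/, /ʒ/.

jɪʊ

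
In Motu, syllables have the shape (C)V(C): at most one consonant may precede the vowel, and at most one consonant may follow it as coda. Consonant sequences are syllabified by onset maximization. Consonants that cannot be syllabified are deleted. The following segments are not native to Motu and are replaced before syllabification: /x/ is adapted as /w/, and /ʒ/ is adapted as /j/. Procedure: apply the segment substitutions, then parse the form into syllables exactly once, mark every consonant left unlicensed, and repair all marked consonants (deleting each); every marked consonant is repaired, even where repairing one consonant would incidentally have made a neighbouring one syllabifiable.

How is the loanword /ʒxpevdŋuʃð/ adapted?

Substitution: /ʒ/ → /j/, /x/ → /w/, giving /jwpevdŋuʃð/.
Syllabifying with onset maximization leaves /j/, /w/, /d/, /ð/ stranded (at most one coda consonant is licensed; onsets are limited to one consonant).
Each unlicensed consonant is deleted: /j/, /w/, /d/, /ð/.

pevŋuʃ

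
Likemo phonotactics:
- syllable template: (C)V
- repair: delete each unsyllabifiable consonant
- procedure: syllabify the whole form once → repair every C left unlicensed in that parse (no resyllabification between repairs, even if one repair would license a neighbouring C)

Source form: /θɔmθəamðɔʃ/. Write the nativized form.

The consonants /m/, /m/, /ʃ/ cannot be parsed into a legal (C)V syllable (no codas are permitted; onsets are limited to one consonant).
Deletion applies to /m/, /m/, /ʃ/.

θɔθəaðɔ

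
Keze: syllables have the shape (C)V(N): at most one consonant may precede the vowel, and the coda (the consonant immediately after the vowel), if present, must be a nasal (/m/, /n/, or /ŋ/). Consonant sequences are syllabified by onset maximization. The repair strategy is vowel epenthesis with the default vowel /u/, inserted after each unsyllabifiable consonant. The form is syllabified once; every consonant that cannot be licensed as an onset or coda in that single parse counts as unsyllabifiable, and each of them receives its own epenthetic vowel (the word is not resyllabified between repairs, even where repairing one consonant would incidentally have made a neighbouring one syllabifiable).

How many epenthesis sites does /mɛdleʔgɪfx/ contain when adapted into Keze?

4

The unsyllabifiable consonants are /d/, /ʔ/, /f/, /x/; each receives one epenthetic vowel.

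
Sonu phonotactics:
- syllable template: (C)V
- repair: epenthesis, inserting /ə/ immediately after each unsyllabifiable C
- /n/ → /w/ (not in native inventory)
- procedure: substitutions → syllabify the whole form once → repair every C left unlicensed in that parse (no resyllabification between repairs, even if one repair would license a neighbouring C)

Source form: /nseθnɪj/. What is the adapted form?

wəseθəwɪjə

Substitution: /n/ → /w/, giving /wseθwɪj/.
Syllabifying with onset maximization leaves /w/, /θ/, /j/ stranded (no codas are permitted; onsets are limited to one consonant).
Each unlicensed consonant becomes the onset of a new syllable: /w/ → /wə/, /θ/ → /θə/, /j/ → /jə/.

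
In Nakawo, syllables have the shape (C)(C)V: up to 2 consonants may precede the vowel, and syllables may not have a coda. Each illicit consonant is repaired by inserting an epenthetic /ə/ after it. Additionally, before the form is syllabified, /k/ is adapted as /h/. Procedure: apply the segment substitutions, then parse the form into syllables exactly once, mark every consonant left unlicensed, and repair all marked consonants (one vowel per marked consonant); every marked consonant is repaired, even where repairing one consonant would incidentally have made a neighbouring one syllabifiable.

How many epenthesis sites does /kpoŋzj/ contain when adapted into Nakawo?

After substitution the input is /hpoŋzj/.
The unsyllabifiable consonants are /ŋ/, /z/, /j/; each receives one epenthetic vowel.

3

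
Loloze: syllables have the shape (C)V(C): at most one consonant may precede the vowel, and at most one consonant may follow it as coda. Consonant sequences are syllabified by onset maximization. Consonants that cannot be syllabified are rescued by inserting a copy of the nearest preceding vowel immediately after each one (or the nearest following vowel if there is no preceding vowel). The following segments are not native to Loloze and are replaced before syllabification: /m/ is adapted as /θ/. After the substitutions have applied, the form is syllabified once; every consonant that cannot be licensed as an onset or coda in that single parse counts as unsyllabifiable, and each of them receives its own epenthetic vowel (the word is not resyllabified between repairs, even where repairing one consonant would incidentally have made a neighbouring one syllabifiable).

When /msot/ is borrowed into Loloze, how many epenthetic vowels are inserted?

After substitution the input is /θsot/.
The unsyllabifiable consonants are /θ/; each receives one epenthetic vowel.

1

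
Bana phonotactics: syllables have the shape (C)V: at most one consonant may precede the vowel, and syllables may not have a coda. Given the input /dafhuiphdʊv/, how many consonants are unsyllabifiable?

4

Syllabifying with onset maximization leaves /f/, /p/, /h/, /v/ stranded (no codas are permitted; onsets are limited to one consonant).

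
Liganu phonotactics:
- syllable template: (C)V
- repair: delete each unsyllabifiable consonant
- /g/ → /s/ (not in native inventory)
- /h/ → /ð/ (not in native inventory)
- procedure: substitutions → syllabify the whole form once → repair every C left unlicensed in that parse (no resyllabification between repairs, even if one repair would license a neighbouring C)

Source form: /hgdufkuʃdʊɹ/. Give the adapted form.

Substitution: /h/ → /ð/, /g/ → /s/, giving /ðsdufkuʃdʊɹ/.
Syllabifying with onset maximization leaves /ð/, /s/, /f/, /ʃ/, /ɹ/ stranded (no codas are permitted; onsets are limited to one consonant).
Deleting the stranded consonants removes /ð/, /s/, /f/, /ʃ/, /ɹ/.

dukudʊ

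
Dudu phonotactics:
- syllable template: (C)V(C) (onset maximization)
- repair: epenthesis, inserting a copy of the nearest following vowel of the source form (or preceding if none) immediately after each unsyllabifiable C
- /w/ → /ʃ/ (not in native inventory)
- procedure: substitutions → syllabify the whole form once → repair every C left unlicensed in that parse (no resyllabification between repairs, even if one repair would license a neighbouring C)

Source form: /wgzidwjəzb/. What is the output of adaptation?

ʃigizidʃəjəzbə

Substitution: /w/ → /ʃ/, giving /ʃgzidʃjəzb/.
Syllabifying with onset maximization leaves /ʃ/, /g/, /ʃ/, /b/ stranded (at most one coda consonant is licensed; onsets are limited to one consonant).
Each unlicensed consonant becomes the onset of a new syllable: /ʃ/ → /ʃi/, /g/ → /gi/, /ʃ/ → /ʃə/, /b/ → /bə/.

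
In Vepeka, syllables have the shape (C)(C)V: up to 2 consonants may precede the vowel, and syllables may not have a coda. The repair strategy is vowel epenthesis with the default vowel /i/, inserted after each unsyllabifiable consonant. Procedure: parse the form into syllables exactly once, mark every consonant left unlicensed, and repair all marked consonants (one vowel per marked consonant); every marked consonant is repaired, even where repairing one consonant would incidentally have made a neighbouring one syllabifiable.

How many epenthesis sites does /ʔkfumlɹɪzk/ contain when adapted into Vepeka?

4

The unsyllabifiable consonants are /ʔ/, /m/, /z/, /k/; each receives one epenthetic vowel.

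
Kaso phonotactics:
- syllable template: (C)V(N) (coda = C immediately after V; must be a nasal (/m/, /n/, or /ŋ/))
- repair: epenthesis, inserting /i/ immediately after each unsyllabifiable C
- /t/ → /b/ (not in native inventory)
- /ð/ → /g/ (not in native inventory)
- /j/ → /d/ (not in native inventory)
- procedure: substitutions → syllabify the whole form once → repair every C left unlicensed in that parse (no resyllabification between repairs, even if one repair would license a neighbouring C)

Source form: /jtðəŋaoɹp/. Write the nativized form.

dibigəŋaoɹipi

Substitution: /j/ → /d/, /t/ → /b/, /ð/ → /g/, giving /dbgəŋaoɹp/.
The consonants /d/, /b/, /ɹ/, /p/ cannot be parsed into a legal (C)V(N) syllable (only a nasal (/m/, /n/, or /ŋ/) is licensed in coda position; onsets are limited to one consonant).
Inserting the epenthetic vowel yields /d/ → /di/, /b/ → /bi/, /ɹ/ → /ɹi/, /p/ → /pi/.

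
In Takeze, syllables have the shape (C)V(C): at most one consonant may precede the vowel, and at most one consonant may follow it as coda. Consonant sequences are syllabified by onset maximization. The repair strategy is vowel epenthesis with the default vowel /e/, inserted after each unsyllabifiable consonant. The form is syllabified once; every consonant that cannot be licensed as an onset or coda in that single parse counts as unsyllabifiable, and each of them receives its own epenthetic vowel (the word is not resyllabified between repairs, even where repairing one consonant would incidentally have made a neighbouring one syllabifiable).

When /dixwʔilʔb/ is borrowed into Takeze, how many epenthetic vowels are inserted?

The unsyllabifiable consonants are /w/, /ʔ/, /b/; each receives one epenthetic vowel.

3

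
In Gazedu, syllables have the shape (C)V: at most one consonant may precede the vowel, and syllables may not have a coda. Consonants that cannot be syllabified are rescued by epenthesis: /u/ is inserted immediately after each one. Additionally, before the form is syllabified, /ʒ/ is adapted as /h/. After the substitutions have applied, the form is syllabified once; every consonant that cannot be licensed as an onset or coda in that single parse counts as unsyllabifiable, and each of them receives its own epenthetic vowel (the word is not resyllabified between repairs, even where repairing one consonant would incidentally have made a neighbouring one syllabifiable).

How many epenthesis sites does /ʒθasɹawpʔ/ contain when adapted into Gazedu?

5

After substitution the input is /hθasɹawpʔ/.
The unsyllabifiable consonants are /h/, /s/, /w/, /p/, /ʔ/; each receives one epenthetic vowel.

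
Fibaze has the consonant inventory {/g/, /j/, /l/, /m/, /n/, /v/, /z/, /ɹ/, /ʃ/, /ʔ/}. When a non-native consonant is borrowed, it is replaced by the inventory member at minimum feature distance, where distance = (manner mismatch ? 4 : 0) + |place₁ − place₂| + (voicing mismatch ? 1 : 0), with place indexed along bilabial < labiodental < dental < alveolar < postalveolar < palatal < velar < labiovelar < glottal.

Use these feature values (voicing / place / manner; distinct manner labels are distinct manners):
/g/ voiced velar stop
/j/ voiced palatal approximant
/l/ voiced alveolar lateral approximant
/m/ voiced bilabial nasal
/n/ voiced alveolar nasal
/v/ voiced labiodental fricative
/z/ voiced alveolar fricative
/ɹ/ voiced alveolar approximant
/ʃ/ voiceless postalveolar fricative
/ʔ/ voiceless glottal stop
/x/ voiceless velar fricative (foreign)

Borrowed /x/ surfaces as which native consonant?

ʃ

/ʃ/ is closest: same manner (fricative), place distance 2 (velar→postalveolar), same voicing; total 2. Next closest is /z/ at distance 4.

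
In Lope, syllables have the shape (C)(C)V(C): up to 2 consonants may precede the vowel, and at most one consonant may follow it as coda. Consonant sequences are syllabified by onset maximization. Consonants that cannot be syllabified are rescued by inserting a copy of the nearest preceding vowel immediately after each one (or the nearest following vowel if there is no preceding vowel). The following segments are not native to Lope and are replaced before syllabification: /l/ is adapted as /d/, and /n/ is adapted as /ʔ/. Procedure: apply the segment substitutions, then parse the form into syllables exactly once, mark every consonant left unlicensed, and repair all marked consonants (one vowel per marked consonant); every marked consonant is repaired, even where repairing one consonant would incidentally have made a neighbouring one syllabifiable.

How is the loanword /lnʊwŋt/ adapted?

Substitution: /l/ → /d/, /n/ → /ʔ/, giving /dʔʊwŋt/.
Under (C)(C)V(C), the unsyllabifiable consonants are /ŋ/, /t/ (at most one coda consonant is licensed; onsets may contain at most 2 consonants).
Epenthesis after each stranded consonant: /ŋ/ → /ŋʊ/, /t/ → /tʊ/.

dʔʊwŋʊtʊ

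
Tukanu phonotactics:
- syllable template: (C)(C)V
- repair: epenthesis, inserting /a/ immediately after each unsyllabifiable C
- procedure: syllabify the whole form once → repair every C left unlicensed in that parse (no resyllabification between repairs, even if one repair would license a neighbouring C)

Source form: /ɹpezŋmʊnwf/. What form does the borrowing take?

The consonants /z/, /n/, /w/, /f/ cannot be parsed into a legal (C)(C)V syllable (no codas are permitted; onsets may contain at most 2 consonants).
Epenthesis after each stranded consonant: /z/ → /za/, /n/ → /na/, /w/ → /wa/, /f/ → /fa/.

ɹpezaŋmʊnawafa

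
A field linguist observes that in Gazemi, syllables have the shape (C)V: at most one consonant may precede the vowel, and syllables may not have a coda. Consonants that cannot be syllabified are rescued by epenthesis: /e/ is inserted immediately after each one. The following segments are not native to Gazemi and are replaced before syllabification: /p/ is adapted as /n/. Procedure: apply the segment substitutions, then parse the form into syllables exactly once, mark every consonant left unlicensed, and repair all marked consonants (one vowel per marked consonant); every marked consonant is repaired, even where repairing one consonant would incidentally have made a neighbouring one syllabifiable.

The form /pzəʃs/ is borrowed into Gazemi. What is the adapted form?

nezəʃese

Substitution: /p/ → /n/, giving /nzəʃs/.
Syllabifying with onset maximization leaves /n/, /ʃ/, /s/ stranded (no codas are permitted; onsets are limited to one consonant).
Each unlicensed consonant becomes the onset of a new syllable: /n/ → /ne/, /ʃ/ → /ʃe/, /s/ → /se/.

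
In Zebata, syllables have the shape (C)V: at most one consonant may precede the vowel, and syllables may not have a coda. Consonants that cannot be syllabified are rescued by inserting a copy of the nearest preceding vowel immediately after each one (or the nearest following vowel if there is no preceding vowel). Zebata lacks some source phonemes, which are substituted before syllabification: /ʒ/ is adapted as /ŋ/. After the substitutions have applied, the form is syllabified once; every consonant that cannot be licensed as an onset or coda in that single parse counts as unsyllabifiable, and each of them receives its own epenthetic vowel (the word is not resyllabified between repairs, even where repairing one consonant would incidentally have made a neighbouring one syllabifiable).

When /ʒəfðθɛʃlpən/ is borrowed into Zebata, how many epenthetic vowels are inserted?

After substitution the input is /ŋəfðθɛʃlpən/.
The unsyllabifiable consonants are /f/, /ð/, /ʃ/, /l/, /n/; each receives one epenthetic vowel.

5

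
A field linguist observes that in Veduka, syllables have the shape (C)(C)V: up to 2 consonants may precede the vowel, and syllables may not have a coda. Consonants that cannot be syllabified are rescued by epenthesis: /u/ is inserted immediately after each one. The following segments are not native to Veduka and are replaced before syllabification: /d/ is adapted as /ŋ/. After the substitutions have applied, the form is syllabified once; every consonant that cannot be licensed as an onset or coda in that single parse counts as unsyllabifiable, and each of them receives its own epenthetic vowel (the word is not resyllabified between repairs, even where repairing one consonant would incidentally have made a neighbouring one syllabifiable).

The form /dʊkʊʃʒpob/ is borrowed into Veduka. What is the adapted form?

ŋʊkʊʃuʒpobu

Substitution: /d/ → /ŋ/, giving /ŋʊkʊʃʒpob/.
Syllabifying with onset maximization leaves /ʃ/, /b/ stranded (no codas are permitted; onsets may contain at most 2 consonants).
Each unlicensed consonant becomes the onset of a new syllable: /ʃ/ → /ʃu/, /b/ → /bu/.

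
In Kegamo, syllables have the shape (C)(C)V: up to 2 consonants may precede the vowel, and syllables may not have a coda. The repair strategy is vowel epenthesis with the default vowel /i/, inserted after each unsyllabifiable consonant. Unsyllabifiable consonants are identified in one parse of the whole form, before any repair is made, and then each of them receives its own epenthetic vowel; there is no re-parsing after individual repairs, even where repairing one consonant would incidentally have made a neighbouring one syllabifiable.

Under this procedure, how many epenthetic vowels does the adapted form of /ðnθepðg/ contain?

4

The unsyllabifiable consonants are /ð/, /p/, /ð/, /g/; each receives one epenthetic vowel.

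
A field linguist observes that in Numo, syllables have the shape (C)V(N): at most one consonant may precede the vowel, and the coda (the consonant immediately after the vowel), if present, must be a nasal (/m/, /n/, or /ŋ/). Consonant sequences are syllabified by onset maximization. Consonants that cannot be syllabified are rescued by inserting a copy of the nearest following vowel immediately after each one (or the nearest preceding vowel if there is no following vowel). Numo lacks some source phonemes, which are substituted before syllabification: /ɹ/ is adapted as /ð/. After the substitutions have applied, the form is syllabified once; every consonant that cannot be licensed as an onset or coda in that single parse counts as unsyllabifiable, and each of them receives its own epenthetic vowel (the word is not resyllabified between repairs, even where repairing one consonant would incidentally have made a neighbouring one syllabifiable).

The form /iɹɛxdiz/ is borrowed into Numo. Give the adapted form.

iðɛxidizi

Substitution: /ɹ/ → /ð/, giving /iðɛxdiz/.
The consonants /x/, /z/ cannot be parsed into a legal (C)V(N) syllable (only a nasal (/m/, /n/, or /ŋ/) is licensed in coda position; onsets are limited to one consonant).
Inserting the epenthetic vowel yields /x/ → /xi/, /z/ → /zi/.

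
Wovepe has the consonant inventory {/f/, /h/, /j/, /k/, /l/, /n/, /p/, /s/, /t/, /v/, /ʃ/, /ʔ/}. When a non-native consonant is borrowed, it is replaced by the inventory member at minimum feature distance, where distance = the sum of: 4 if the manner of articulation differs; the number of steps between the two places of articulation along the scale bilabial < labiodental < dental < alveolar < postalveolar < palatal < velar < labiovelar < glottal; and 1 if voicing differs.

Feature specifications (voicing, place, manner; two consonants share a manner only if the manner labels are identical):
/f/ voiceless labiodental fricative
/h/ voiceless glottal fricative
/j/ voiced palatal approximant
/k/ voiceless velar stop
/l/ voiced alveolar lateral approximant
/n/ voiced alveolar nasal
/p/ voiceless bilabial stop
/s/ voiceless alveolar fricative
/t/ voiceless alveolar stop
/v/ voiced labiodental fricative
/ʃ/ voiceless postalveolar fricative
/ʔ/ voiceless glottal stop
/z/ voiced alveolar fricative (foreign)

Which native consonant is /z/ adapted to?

s

/s/ is closest: same manner (fricative), place distance 0 (alveolar→alveolar), voicing differs (+1); total 1. Next closest is /v/ at distance 2.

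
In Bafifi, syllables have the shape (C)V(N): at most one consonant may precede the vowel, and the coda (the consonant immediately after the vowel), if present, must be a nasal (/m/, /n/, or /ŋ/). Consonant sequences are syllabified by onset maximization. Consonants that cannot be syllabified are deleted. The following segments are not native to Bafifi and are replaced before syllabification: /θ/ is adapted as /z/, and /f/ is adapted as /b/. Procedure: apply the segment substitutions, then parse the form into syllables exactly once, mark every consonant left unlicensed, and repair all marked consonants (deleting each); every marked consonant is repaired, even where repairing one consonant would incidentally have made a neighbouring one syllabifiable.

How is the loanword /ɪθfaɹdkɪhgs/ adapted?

Substitution: /θ/ → /z/, /f/ → /b/, giving /ɪzbaɹdkɪhgs/.
Syllabifying with onset maximization leaves /z/, /ɹ/, /d/, /h/, /g/, /s/ stranded (only a nasal (/m/, /n/, or /ŋ/) is licensed in coda position; onsets are limited to one consonant).
Deletion applies to /z/, /ɹ/, /d/, /h/, /g/, /s/.

ɪbakɪ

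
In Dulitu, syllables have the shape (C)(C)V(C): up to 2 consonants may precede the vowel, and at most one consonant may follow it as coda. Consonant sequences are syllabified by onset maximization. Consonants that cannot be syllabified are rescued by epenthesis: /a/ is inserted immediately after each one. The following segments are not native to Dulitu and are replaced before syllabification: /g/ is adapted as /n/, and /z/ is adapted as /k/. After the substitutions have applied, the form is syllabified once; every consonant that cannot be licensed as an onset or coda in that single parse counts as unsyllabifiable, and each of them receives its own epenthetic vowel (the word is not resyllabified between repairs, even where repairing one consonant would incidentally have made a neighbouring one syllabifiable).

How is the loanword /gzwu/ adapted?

nakwu

Substitution: /g/ → /n/, /z/ → /k/, giving /nkwu/.
Syllabifying with onset maximization leaves /n/ stranded (at most one coda consonant is licensed; onsets may contain at most 2 consonants).
Inserting the epenthetic vowel yields /n/ → /na/.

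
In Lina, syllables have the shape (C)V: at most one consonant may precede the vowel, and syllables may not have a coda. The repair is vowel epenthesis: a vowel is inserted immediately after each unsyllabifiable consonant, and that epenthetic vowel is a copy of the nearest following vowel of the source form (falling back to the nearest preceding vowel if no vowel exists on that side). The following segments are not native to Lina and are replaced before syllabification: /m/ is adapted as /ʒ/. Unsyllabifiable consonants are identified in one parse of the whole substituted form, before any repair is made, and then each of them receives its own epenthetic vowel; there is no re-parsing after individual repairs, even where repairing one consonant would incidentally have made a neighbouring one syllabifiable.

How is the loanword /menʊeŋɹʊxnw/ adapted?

ʒenʊeŋʊɹʊxʊnʊwʊ

Substitution: /m/ → /ʒ/, giving /ʒenʊeŋɹʊxnw/.
Syllabifying with onset maximization leaves /ŋ/, /x/, /n/, /w/ stranded (no codas are permitted; onsets are limited to one consonant).
Each unlicensed consonant becomes the onset of a new syllable: /ŋ/ → /ŋʊ/, /x/ → /xʊ/, /n/ → /nʊ/, /w/ → /wʊ/.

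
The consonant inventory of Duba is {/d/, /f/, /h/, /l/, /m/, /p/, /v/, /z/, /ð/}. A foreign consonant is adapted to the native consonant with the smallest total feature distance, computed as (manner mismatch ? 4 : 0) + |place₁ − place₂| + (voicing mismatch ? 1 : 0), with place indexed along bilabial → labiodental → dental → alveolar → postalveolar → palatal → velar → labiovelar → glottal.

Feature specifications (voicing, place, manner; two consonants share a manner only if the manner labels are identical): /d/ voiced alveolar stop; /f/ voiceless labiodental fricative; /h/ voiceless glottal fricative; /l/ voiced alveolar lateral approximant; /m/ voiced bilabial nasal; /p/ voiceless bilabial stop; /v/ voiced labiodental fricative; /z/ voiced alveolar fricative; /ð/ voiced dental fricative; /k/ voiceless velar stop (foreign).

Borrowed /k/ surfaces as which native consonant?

d

/d/ is closest: same manner (stop), place distance 3 (velar→alveolar), voicing differs (+1); total 4. Next closest is /h/ at distance 6.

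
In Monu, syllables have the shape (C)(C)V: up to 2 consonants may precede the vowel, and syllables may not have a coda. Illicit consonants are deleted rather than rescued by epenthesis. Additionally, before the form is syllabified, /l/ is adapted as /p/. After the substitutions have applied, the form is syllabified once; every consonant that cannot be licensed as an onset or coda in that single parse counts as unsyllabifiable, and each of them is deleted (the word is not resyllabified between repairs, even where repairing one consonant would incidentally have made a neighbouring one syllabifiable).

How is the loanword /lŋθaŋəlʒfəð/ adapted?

Substitution: /l/ → /p/, giving /pŋθaŋəpʒfəð/.
Syllabifying with onset maximization leaves /p/, /p/, /ð/ stranded (no codas are permitted; onsets may contain at most 2 consonants).
Deletion applies to /p/, /p/, /ð/.

ŋθaŋəʒfə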